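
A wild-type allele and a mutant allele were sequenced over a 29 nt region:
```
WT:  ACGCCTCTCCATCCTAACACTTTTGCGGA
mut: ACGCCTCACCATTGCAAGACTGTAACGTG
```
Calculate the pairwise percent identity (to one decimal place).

Mismatches at positions 8, 13, 14, 15, 18, 22, 24, 25, 28, 29 (1-based): 10 of 29.
Identical positions: 19/29 = 65.52% → 65.5%.

65.5%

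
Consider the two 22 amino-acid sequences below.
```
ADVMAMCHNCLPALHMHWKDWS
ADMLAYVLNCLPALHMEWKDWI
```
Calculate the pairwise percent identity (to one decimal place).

Mismatches at positions 3, 4, 6, 7, 8, 17, 22 (1-based): 7 of 22.
Identical positions: 15/22 = 68.18% → 68.2%.

68.2%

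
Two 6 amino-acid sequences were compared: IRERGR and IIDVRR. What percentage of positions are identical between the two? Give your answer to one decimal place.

Mismatches at positions 2, 3, 4, 5 (1-based): 4 of 6.
Identical positions: 2/6 = 33.33% → 33.3%.

33.3%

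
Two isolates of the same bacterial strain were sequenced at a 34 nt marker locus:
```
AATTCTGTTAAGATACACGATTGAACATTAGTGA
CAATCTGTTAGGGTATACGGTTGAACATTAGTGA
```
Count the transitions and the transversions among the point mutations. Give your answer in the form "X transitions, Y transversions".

Transitions (purine↔purine or pyrimidine↔pyrimidine): 11 A→G, 13 A→G, 16 C→T, 20 A→G.
Transversions (purine↔pyrimidine): 1 A→C, 3 T→A.

4 transitions, 2 transversions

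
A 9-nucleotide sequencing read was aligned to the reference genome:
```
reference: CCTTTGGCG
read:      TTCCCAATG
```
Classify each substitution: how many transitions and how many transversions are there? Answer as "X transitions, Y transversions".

8 transitions, 0 transversions

Mismatches (1-based):
position 1: C→T (pyrimidine→pyrimidine, transition)
position 2: C→T (pyrimidine→pyrimidine, transition)
position 3: T→C (pyrimidine→pyrimidine, transition)
position 4: T→C (pyrimidine→pyrimidine, transition)
position 5: T→C (pyrimidine→pyrimidine, transition)
position 6: G→A (purine→purine, transition)
position 7: G→A (purine→purine, transition)
position 8: C→T (pyrimidine→pyrimidine, transition)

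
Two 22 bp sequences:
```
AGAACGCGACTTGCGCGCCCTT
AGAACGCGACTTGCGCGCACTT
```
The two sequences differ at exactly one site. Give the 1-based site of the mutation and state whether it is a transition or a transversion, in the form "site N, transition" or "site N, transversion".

site 19, transversion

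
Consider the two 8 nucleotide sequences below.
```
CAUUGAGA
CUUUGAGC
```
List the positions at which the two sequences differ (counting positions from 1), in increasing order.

2, 8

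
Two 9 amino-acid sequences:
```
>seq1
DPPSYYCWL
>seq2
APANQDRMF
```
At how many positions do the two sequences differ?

Comparing position by position, 8 positions differ: 1 (D/A), 3 (P/A), 4 (S/N), 5 (Y/Q), 6 (Y/D), 7 (C/R), 8 (W/M), 9 (L/F).

8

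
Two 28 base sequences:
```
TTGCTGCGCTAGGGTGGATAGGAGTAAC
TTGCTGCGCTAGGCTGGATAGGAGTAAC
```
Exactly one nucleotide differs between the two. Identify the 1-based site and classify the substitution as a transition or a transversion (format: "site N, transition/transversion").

The sequences differ only at site 14: G→C (purine→pyrimidine), a transversion.

site 14, transversion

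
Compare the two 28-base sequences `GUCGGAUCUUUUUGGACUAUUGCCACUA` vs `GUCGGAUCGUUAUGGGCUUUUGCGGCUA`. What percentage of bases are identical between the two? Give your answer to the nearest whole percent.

Mismatches at positions 9, 12, 16, 19, 24, 25 (1-based): 6 of 28.
Identical positions: 22/28 = 78.57% → 79%.

79%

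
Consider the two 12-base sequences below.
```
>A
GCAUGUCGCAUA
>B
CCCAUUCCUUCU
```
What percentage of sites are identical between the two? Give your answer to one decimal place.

25.0%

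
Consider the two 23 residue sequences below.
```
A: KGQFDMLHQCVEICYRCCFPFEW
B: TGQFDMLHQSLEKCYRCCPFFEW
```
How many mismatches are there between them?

Comparing position by position, 6 residues differ: 1 (K/T), 10 (C/S), 11 (V/L), 13 (I/K), 19 (F/P), 20 (P/F).

6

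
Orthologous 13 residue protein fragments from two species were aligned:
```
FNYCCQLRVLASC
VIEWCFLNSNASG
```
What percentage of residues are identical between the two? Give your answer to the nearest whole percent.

Mismatches at positions 1, 2, 3, 4, 6, 8, 9, 10, 13 (1-based): 9 of 13.
Identical positions: 4/13 = 30.77% → 31%.

31%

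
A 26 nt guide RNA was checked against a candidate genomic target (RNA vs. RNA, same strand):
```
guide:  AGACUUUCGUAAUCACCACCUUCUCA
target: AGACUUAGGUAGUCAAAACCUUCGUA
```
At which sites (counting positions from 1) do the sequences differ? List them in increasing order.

Scanning 1-based: 7: U/A; 8: C/G; 12: A/G; 16: C/A; 17: C/A; 24: U/G; 25: C/U.

7, 8, 12, 16, 17, 24, 25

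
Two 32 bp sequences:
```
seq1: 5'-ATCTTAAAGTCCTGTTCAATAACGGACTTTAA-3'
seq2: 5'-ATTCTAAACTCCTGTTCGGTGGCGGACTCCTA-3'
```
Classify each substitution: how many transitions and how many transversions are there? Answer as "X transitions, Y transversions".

Transitions (purine↔purine or pyrimidine↔pyrimidine): 3 C→T, 4 T→C, 18 A→G, 19 A→G, 21 A→G, 22 A→G, 29 T→C, 30 T→C.
Transversions (purine↔pyrimidine): 9 G→C, 31 A→T.

8 transitions, 2 transversions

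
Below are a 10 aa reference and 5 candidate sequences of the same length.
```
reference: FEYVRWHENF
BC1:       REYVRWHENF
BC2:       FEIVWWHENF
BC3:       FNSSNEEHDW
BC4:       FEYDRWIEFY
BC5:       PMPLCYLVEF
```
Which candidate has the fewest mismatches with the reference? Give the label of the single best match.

BC1

BC1 differs at 1 position; BC2 differs at 2 positions; BC3 differs at 9 positions; BC4 differs at 4 positions; BC5 differs at 9 positions. The closest is BC1.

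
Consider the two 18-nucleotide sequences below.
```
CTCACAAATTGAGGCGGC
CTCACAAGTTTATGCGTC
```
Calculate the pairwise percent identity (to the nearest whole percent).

78%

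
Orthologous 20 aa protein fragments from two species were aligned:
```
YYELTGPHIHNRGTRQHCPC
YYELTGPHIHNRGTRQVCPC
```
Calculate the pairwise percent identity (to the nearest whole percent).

Mismatch at position 17 (1-based): 1 of 20.
Identical positions: 19/20 = 95% → 95%.

95%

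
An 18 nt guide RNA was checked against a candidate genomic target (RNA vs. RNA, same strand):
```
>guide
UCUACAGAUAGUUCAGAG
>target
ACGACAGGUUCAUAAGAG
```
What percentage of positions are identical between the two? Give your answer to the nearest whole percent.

61%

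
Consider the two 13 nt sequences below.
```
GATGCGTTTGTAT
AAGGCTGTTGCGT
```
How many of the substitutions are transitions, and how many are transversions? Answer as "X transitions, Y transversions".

Transitions (purine↔purine or pyrimidine↔pyrimidine): 1 G→A, 11 T→C, 12 A→G.
Transversions (purine↔pyrimidine): 3 T→G, 6 G→T, 7 T→G.

3 transitions, 3 transversions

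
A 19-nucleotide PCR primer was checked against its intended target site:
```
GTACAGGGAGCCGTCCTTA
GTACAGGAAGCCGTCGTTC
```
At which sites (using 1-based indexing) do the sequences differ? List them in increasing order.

Differences at site 8 (G→A), site 16 (C→G), site 19 (A→C).

8, 16, 19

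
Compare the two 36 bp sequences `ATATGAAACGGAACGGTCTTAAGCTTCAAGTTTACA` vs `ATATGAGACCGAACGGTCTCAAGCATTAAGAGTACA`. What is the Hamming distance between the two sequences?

Mismatches (1-based): base 7: A→G; base 10: G→C; base 20: T→C; base 25: T→A; base 27: C→T; base 31: T→A; base 32: T→G.

7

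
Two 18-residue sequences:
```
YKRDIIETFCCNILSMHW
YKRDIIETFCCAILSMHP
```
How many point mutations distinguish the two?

2

Mismatches (1-based): position 12: N→A; position 18: W→P.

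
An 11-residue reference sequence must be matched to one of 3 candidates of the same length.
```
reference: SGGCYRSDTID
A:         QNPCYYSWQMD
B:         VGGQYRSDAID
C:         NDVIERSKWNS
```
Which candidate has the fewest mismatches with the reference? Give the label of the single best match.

B

Hamming distances to reference — A: 7; B: 3; C: 9.
Smallest is B with 3 mismatches.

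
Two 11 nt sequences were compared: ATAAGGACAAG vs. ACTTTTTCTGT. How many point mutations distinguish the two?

9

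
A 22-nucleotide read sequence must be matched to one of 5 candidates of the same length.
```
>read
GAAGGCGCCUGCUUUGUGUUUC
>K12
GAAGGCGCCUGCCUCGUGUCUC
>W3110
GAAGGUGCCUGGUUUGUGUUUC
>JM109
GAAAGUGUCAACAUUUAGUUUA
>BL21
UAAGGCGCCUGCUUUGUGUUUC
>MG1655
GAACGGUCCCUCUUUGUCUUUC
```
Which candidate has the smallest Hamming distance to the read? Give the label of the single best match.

BL21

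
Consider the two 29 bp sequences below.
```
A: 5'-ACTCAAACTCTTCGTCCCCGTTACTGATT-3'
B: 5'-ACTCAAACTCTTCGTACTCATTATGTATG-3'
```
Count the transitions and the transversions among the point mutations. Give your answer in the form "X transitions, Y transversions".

Mismatches (1-based):
base 16: C→A (pyrimidine→purine, transversion)
base 18: C→T (pyrimidine→pyrimidine, transition)
base 20: G→A (purine→purine, transition)
base 24: C→T (pyrimidine→pyrimidine, transition)
base 25: T→G (pyrimidine→purine, transversion)
base 26: G→T (purine→pyrimidine, transversion)
base 29: T→G (pyrimidine→purine, transversion)

3 transitions, 4 transversions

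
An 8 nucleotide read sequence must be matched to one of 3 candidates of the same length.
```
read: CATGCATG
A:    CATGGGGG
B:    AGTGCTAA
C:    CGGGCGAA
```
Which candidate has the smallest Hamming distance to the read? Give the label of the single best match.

Hamming distances to read — A: 3; B: 5; C: 5.
Smallest is A with 3 mismatches.

A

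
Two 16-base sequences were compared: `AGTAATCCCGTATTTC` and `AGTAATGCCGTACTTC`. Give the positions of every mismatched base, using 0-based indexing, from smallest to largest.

6, 12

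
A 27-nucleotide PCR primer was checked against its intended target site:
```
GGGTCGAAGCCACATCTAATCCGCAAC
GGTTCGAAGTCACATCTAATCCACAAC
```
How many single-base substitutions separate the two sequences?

3

Comparing position by position, 3 sites differ: 3 (G/T), 10 (C/T), 23 (G/A).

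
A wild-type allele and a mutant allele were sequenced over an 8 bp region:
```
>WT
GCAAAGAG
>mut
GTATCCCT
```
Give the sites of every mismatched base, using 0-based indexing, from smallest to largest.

Differences at site 1 (C→T), site 3 (A→T), site 4 (A→C), site 5 (G→C), site 6 (A→C), site 7 (G→T).

1, 3, 4, 5, 6, 7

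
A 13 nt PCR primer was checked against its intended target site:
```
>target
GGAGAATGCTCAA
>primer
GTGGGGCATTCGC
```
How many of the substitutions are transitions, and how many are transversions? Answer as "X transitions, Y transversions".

7 transitions, 2 transversions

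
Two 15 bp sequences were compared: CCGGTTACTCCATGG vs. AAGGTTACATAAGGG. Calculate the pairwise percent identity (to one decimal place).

60.0%

6 positions differ (1, 2, 9, 10, 11, 13), so 9 of 15 match: 9/15 = 60%.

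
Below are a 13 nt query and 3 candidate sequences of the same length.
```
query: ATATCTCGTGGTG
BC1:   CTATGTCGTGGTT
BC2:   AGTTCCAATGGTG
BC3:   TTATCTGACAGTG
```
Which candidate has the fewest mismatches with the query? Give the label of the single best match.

BC1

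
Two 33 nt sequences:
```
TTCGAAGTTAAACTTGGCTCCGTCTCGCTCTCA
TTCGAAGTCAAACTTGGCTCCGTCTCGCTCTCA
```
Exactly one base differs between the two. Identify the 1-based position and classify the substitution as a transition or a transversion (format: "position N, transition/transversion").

position 9, transition

The sequences differ only at position 9: T→C (pyrimidine→pyrimidine), a transition.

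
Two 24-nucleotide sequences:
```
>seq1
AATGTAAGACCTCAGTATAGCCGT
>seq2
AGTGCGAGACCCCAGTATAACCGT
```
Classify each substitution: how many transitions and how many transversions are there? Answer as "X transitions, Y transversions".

Mismatches (1-based):
position 2: A→G (purine→purine, transition)
position 5: T→C (pyrimidine→pyrimidine, transition)
position 6: A→G (purine→purine, transition)
position 12: T→C (pyrimidine→pyrimidine, transition)
position 20: G→A (purine→purine, transition)

5 transitions, 0 transversions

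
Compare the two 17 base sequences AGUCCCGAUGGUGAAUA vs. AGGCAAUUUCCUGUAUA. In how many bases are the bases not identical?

Comparing position by position, 8 bases differ: 3 (U/G), 5 (C/A), 6 (C/A), 7 (G/U), 8 (A/U), 10 (G/C), 11 (G/C), 14 (A/U).

8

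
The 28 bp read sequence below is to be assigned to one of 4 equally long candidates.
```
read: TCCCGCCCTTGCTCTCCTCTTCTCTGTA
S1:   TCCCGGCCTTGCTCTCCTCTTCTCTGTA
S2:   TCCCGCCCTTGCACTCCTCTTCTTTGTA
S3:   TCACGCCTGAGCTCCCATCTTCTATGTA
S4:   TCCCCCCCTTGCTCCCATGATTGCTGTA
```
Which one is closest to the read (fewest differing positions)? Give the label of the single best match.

S1

Hamming distances to read — S1: 1; S2: 2; S3: 7; S4: 7.
Smallest is S1 with 1 mismatch.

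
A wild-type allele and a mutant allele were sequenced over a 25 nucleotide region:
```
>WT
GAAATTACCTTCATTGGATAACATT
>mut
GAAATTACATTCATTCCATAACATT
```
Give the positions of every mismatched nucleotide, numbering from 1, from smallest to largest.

9, 16, 17

Scanning 1-based: 9: C/A; 16: G/C; 17: G/C.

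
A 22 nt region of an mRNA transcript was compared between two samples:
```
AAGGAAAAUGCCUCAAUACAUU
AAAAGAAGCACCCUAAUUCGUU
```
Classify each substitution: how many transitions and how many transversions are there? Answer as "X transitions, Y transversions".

Mismatches (1-based):
position 3: G→A (purine→purine, transition)
position 4: G→A (purine→purine, transition)
position 5: A→G (purine→purine, transition)
position 8: A→G (purine→purine, transition)
position 9: U→C (pyrimidine→pyrimidine, transition)
position 10: G→A (purine→purine, transition)
position 13: U→C (pyrimidine→pyrimidine, transition)
position 14: C→U (pyrimidine→pyrimidine, transition)
position 18: A→U (purine→pyrimidine, transversion)
position 20: A→G (purine→purine, transition)

9 transitions, 1 transversion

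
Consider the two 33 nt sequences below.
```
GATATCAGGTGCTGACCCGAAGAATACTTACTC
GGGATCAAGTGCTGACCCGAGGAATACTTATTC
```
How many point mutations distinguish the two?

Mismatches (1-based): site 2: A→G; site 3: T→G; site 8: G→A; site 21: A→G; site 31: C→T.

5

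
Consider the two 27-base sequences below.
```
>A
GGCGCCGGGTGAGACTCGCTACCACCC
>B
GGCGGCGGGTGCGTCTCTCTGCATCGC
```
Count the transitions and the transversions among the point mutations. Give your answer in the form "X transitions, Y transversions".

Transitions (purine↔purine or pyrimidine↔pyrimidine): 21 A→G.
Transversions (purine↔pyrimidine): 5 C→G, 12 A→C, 14 A→T, 18 G→T, 23 C→A, 24 A→T, 26 C→G.

1 transition, 7 transversions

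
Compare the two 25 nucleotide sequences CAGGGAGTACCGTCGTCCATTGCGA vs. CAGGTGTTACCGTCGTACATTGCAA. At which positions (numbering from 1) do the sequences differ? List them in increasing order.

Differences at position 5 (G→T), position 6 (A→G), position 7 (G→T), position 17 (C→A), position 24 (G→A).

5, 6, 7, 17, 24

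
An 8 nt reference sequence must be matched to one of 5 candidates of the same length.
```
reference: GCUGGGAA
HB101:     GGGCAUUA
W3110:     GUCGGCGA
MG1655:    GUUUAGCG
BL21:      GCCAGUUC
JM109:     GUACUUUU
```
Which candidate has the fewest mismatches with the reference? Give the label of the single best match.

HB101 differs at 6 sites; W3110 differs at 4 sites; MG1655 differs at 5 sites; BL21 differs at 5 sites; JM109 differs at 7 sites. The closest is W3110.

W3110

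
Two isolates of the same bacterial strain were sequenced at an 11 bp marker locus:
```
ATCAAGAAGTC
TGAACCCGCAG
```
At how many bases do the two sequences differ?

10

Comparing position by position, 10 bases differ: 1 (A/T), 2 (T/G), 3 (C/A), 5 (A/C), 6 (G/C), 7 (A/C), 8 (A/G), 9 (G/C), 10 (T/A), 11 (C/G).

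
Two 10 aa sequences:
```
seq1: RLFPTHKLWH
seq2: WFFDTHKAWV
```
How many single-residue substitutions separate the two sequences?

5

The sequences differ at residues 1, 2, 4, 8, 10 (1-based) — 5 in total.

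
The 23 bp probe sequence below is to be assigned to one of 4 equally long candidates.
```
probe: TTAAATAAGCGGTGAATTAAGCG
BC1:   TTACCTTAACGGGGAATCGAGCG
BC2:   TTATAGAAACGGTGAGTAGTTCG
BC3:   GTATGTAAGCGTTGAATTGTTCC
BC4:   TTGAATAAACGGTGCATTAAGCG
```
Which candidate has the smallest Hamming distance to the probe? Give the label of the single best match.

BC4

Hamming distances to probe — BC1: 7; BC2: 8; BC3: 8; BC4: 3.
Smallest is BC4 with 3 mismatches.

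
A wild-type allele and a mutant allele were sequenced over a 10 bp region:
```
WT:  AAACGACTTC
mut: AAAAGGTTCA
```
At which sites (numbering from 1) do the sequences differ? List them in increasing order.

4, 6, 7, 9, 10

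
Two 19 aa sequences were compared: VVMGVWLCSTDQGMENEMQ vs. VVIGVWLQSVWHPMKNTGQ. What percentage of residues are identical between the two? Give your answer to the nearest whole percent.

9 positions differ (3, 8, 10, 11, 12, 13, 15, 17, 18), so 10 of 19 match: 10/19 = 52.63%.

53%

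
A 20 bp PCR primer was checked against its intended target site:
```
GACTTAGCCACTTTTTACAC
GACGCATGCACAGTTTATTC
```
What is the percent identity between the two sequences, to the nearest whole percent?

Mismatches at positions 4, 5, 7, 8, 12, 13, 18, 19 (1-based): 8 of 20.
Identical positions: 12/20 = 60% → 60%.

60%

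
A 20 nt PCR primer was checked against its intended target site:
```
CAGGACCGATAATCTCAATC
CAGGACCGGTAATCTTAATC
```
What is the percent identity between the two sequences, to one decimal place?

2 positions differ (9, 16), so 18 of 20 match: 18/20 = 90%.

90.0%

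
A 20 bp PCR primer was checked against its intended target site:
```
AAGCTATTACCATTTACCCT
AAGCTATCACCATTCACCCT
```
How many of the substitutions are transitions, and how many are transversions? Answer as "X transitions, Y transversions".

2 transitions, 0 transversions

Transitions (purine↔purine or pyrimidine↔pyrimidine): 8 T→C, 15 T→C.
Transversions (purine↔pyrimidine): none.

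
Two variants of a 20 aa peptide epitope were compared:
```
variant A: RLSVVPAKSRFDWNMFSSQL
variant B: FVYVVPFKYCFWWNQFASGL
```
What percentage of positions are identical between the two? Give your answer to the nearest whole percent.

50%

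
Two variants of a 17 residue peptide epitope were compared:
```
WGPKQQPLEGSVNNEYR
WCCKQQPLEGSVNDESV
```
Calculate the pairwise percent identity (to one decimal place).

70.6%

Mismatches at positions 2, 3, 14, 16, 17 (1-based): 5 of 17.
Identical positions: 12/17 = 70.59% → 70.6%.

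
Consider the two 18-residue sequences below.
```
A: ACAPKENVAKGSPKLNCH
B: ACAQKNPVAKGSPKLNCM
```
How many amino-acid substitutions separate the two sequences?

4

Comparing position by position, 4 residues differ: 4 (P/Q), 6 (E/N), 7 (N/P), 18 (H/M).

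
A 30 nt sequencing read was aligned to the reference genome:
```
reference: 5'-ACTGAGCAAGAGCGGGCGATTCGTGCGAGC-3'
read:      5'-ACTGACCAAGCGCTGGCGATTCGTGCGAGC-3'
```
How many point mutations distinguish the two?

3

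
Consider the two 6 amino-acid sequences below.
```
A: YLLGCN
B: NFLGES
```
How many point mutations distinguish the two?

Comparing position by position, 4 positions differ: 1 (Y/N), 2 (L/F), 5 (C/E), 6 (N/S).

4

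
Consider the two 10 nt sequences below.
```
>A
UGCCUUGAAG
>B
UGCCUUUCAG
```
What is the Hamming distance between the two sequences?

Mismatches (1-based): site 7: G→U; site 8: A→C.

2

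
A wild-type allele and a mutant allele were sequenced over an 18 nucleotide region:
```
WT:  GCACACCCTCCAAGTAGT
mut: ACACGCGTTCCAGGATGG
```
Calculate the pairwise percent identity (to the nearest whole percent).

56%

8 positions differ (1, 5, 7, 8, 13, 15, 16, 18), so 10 of 18 match: 10/18 = 55.56%.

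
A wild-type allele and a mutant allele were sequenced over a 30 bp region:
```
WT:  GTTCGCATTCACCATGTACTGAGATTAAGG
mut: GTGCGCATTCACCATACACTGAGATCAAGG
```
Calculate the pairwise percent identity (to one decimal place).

86.7%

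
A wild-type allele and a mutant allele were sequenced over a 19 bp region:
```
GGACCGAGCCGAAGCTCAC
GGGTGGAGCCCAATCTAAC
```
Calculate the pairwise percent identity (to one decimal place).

68.4%

Mismatches at positions 3, 4, 5, 11, 14, 17 (1-based): 6 of 19.
Identical positions: 13/19 = 68.42% → 68.4%.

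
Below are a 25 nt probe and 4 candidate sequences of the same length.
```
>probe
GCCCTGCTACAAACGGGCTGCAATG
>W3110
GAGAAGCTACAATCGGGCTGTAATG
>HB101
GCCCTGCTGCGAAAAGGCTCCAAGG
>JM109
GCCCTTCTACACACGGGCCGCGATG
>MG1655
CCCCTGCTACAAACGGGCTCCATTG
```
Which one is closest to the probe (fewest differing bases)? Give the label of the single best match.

W3110 differs at 6 bases; HB101 differs at 6 bases; JM109 differs at 4 bases; MG1655 differs at 3 bases. The closest is MG1655.

MG1655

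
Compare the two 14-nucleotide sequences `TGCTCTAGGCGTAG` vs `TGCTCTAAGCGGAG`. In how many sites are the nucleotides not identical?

Comparing position by position, 2 sites differ: 8 (G/A), 12 (T/G).

2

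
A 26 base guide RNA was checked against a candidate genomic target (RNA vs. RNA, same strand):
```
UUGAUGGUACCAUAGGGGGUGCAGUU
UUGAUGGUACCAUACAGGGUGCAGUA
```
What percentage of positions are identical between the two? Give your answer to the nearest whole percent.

88%

3 positions differ (15, 16, 26), so 23 of 26 match: 23/26 = 88.46%.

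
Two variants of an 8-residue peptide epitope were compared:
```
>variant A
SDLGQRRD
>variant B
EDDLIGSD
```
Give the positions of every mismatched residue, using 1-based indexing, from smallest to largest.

1, 3, 4, 5, 6, 7

Differences at position 1 (S→E), position 3 (L→D), position 4 (G→L), position 5 (Q→I), position 6 (R→G), position 7 (R→S).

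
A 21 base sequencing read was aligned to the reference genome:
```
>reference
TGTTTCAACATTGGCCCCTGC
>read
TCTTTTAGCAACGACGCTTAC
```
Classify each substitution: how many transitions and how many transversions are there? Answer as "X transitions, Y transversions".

Transitions (purine↔purine or pyrimidine↔pyrimidine): 6 C→T, 8 A→G, 12 T→C, 14 G→A, 18 C→T, 20 G→A.
Transversions (purine↔pyrimidine): 2 G→C, 11 T→A, 16 C→G.

6 transitions, 3 transversions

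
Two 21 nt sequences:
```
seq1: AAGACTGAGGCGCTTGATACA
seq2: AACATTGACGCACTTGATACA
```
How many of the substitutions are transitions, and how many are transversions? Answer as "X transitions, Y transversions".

Mismatches (1-based):
site 3: G→C (purine→pyrimidine, transversion)
site 5: C→T (pyrimidine→pyrimidine, transition)
site 9: G→C (purine→pyrimidine, transversion)
site 12: G→A (purine→purine, transition)

2 transitions, 2 transversions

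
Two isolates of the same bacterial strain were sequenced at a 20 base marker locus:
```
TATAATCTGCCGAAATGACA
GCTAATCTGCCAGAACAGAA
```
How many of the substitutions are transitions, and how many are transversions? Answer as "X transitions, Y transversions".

Transitions (purine↔purine or pyrimidine↔pyrimidine): 12 G→A, 13 A→G, 16 T→C, 17 G→A, 18 A→G.
Transversions (purine↔pyrimidine): 1 T→G, 2 A→C, 19 C→A.

5 transitions, 3 transversions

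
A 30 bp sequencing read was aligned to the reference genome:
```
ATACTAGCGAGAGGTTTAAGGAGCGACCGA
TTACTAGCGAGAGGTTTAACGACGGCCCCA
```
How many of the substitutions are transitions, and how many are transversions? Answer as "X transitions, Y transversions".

0 transitions, 6 transversions

Transitions (purine↔purine or pyrimidine↔pyrimidine): none.
Transversions (purine↔pyrimidine): 1 A→T, 20 G→C, 23 G→C, 24 C→G, 26 A→C, 29 G→C.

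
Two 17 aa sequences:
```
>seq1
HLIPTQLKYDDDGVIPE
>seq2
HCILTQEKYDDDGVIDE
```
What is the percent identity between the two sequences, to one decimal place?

76.5%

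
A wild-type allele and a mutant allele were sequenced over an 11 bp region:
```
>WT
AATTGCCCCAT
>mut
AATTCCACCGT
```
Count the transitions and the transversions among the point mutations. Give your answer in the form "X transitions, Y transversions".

Transitions (purine↔purine or pyrimidine↔pyrimidine): 10 A→G.
Transversions (purine↔pyrimidine): 5 G→C, 7 C→A.

1 transition, 2 transversions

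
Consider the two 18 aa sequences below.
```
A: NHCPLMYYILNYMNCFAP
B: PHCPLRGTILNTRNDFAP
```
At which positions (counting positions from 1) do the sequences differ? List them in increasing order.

Scanning 1-based: 1: N/P; 6: M/R; 7: Y/G; 8: Y/T; 12: Y/T; 13: M/R; 15: C/D.

1, 6, 7, 8, 12, 13, 15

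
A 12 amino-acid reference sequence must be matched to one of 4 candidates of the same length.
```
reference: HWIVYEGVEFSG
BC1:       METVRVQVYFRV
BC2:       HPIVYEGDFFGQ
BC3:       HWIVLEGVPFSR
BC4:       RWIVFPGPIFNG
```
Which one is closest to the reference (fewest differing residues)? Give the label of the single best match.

Hamming distances to reference — BC1: 9; BC2: 5; BC3: 3; BC4: 6.
Smallest is BC3 with 3 mismatches.

BC3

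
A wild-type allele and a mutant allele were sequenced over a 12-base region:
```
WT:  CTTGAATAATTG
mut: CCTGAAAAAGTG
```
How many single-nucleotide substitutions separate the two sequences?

Mismatches (1-based): base 2: T→C; base 7: T→A; base 10: T→G.

3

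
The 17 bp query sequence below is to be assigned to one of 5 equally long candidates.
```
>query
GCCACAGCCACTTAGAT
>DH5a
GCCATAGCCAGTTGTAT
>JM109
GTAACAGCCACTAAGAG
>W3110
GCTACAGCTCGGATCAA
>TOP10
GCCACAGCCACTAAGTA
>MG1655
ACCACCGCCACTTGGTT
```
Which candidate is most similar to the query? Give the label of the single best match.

DH5a differs at 4 bases; JM109 differs at 4 bases; W3110 differs at 9 bases; TOP10 differs at 3 bases; MG1655 differs at 4 bases. The closest is TOP10.

TOP10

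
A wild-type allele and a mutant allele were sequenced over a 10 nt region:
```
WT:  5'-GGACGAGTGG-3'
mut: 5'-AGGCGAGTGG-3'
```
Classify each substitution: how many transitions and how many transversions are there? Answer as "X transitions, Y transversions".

2 transitions, 0 transversions

Transitions (purine↔purine or pyrimidine↔pyrimidine): 1 G→A, 3 A→G.
Transversions (purine↔pyrimidine): none.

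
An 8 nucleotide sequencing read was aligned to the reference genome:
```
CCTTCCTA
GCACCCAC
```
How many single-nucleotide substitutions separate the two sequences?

Comparing position by position, 5 positions differ: 1 (C/G), 3 (T/A), 4 (T/C), 7 (T/A), 8 (A/C).

5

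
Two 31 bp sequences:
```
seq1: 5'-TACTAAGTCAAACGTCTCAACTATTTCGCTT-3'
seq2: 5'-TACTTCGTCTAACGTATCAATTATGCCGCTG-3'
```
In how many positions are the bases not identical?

Comparing position by position, 8 positions differ: 5 (A/T), 6 (A/C), 10 (A/T), 16 (C/A), 21 (C/T), 25 (T/G), 26 (T/C), 31 (T/G).

8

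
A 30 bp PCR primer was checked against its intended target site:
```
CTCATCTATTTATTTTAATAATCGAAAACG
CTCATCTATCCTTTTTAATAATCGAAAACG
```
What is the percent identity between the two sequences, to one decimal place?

Mismatches at positions 10, 11, 12 (1-based): 3 of 30.
Identical positions: 27/30 = 90% → 90.0%.

90.0%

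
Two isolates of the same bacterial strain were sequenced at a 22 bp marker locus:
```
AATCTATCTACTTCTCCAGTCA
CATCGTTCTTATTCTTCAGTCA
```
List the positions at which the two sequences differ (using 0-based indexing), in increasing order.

Scanning 0-based: 0: A/C; 4: T/G; 5: A/T; 9: A/T; 10: C/A; 15: C/T.

0, 4, 5, 9, 10, 15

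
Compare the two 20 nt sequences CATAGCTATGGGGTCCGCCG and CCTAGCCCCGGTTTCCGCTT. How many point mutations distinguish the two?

Comparing position by position, 8 sites differ: 2 (A/C), 7 (T/C), 8 (A/C), 9 (T/C), 12 (G/T), 13 (G/T), 19 (C/T), 20 (G/T).

8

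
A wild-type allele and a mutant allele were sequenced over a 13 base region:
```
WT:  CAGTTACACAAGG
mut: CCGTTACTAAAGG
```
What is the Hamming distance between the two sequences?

Mismatches (1-based): site 2: A→C; site 8: A→T; site 9: C→A.

3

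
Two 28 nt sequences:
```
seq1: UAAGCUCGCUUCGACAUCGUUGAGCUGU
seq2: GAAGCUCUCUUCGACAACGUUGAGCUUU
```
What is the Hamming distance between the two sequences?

4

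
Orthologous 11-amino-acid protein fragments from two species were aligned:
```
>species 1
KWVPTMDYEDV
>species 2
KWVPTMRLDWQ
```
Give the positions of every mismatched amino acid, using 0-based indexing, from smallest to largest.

Differences at position 6 (D→R), position 7 (Y→L), position 8 (E→D), position 9 (D→W), position 10 (V→Q).

6, 7, 8, 9, 10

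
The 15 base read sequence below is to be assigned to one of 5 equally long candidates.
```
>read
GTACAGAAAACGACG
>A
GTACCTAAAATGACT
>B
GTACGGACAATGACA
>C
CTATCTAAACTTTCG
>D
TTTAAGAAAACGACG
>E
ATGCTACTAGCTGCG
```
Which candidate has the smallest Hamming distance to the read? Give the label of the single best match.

Hamming distances to read — A: 4; B: 4; C: 8; D: 3; E: 9.
Smallest is D with 3 mismatches.

D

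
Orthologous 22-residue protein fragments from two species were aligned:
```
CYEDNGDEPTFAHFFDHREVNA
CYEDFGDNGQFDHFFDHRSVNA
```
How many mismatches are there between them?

6

The sequences differ at residues 5, 8, 9, 10, 12, 19 (1-based) — 6 in total.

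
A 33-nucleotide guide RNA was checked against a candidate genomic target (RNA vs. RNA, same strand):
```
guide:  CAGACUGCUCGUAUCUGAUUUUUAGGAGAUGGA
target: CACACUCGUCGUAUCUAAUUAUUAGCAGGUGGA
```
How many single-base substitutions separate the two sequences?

7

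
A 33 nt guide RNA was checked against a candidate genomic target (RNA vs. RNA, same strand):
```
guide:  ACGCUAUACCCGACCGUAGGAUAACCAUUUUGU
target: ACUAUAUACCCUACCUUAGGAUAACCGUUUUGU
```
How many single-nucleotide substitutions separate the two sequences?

5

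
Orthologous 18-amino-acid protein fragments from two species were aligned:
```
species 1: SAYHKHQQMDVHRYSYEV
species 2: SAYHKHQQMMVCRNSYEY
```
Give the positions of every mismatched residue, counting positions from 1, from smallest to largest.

Differences at position 10 (D→M), position 12 (H→C), position 14 (Y→N), position 18 (V→Y).

10, 12, 14, 18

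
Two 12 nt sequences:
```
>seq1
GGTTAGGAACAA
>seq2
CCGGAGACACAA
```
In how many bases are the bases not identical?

6

Comparing position by position, 6 bases differ: 1 (G/C), 2 (G/C), 3 (T/G), 4 (T/G), 7 (G/A), 8 (A/C).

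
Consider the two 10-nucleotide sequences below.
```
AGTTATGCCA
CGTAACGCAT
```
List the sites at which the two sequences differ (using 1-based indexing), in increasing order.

1, 4, 6, 9, 10

Differences at site 1 (A→C), site 4 (T→A), site 6 (T→C), site 9 (C→A), site 10 (A→T).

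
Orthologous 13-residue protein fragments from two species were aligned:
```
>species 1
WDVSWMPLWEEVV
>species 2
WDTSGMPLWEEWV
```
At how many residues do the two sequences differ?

3

Mismatches (1-based): residue 3: V→T; residue 5: W→G; residue 12: V→W.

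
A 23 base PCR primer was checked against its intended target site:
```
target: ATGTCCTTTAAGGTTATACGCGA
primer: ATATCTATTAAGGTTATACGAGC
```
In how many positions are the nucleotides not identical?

5

Mismatches (1-based): position 3: G→A; position 6: C→T; position 7: T→A; position 21: C→A; position 23: A→C.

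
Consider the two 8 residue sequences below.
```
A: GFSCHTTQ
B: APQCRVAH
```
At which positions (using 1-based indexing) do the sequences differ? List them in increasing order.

1, 2, 3, 5, 6, 7, 8

Scanning 1-based: 1: G/A; 2: F/P; 3: S/Q; 5: H/R; 6: T/V; 7: T/A; 8: Q/H.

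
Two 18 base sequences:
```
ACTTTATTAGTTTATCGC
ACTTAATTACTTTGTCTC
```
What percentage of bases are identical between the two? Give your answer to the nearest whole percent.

Mismatches at positions 5, 10, 14, 17 (1-based): 4 of 18.
Identical positions: 14/18 = 77.78% → 78%.

78%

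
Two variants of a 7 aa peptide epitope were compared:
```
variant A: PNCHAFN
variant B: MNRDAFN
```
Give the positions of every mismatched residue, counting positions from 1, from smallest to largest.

1, 3, 4

Differences at position 1 (P→M), position 3 (C→R), position 4 (H→D).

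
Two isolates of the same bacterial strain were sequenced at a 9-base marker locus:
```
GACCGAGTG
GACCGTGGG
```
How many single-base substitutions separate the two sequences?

2

Mismatches (1-based): site 6: A→T; site 8: T→G.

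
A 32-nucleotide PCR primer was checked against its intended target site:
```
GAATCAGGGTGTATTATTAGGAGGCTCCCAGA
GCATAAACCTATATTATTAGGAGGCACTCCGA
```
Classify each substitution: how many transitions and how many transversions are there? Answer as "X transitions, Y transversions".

3 transitions, 6 transversions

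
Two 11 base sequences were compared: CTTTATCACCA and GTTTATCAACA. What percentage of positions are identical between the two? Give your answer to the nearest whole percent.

2 positions differ (1, 9), so 9 of 11 match: 9/11 = 81.82%.

82%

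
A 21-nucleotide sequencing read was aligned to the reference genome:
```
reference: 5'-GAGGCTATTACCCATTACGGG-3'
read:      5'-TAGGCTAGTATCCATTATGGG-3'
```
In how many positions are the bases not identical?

Comparing position by position, 4 positions differ: 1 (G/T), 8 (T/G), 11 (C/T), 18 (C/T).

4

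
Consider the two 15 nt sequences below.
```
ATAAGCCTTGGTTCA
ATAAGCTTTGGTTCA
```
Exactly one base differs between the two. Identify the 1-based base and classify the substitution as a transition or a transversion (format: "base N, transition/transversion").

The sequences differ only at base 7: C→T (pyrimidine→pyrimidine), a transition.

base 7, transition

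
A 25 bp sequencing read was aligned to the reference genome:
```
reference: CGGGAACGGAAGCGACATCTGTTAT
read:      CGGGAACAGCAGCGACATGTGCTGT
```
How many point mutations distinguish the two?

The sequences differ at bases 8, 10, 19, 22, 24 (1-based) — 5 in total.

5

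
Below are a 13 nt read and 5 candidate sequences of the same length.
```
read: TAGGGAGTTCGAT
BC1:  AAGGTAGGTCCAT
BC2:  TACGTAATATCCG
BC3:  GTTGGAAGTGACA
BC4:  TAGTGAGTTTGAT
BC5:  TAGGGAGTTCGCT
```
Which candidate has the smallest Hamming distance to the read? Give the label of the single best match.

Hamming distances to read — BC1: 4; BC2: 8; BC3: 9; BC4: 2; BC5: 1.
Smallest is BC5 with 1 mismatch.

BC5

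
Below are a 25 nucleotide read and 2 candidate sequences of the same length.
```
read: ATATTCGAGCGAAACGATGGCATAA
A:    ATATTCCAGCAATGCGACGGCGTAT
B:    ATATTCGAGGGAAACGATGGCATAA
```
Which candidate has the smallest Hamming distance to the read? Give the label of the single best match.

B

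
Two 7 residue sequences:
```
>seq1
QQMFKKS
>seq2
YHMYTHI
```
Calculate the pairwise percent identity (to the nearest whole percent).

14%

6 positions differ (1, 2, 4, 5, 6, 7), so 1 of 7 match: 1/7 = 14.29%.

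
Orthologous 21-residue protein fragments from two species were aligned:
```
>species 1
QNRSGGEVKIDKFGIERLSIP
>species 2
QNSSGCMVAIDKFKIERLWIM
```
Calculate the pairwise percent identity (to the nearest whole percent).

Mismatches at positions 3, 6, 7, 9, 14, 19, 21 (1-based): 7 of 21.
Identical positions: 14/21 = 66.67% → 67%.

67%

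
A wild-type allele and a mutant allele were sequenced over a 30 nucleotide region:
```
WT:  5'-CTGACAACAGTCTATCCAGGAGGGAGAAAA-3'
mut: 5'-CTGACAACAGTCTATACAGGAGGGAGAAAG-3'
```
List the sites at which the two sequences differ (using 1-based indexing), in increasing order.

16, 30

Differences at site 16 (C→A), site 30 (A→G).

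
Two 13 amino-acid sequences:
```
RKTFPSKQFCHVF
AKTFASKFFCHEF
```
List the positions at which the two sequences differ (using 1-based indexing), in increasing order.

1, 5, 8, 12

Differences at position 1 (R→A), position 5 (P→A), position 8 (Q→F), position 12 (V→E).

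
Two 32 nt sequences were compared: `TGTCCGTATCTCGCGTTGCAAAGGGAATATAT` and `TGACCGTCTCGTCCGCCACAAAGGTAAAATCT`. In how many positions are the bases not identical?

Comparing position by position, 11 positions differ: 3 (T/A), 8 (A/C), 11 (T/G), 12 (C/T), 13 (G/C), 16 (T/C), 17 (T/C), 18 (G/A), 25 (G/T), 28 (T/A), 31 (A/C).

11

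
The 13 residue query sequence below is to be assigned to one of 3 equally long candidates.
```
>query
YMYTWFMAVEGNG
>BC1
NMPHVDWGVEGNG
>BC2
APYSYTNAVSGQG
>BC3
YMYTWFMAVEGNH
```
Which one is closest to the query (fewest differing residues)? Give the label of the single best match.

Hamming distances to query — BC1: 7; BC2: 8; BC3: 1.
Smallest is BC3 with 1 mismatch.

BC3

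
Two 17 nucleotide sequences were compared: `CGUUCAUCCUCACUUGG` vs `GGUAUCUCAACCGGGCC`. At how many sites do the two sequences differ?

Comparing position by position, 12 sites differ: 1 (C/G), 4 (U/A), 5 (C/U), 6 (A/C), 9 (C/A), 10 (U/A), 12 (A/C), 13 (C/G), 14 (U/G), 15 (U/G), 16 (G/C), 17 (G/C).

12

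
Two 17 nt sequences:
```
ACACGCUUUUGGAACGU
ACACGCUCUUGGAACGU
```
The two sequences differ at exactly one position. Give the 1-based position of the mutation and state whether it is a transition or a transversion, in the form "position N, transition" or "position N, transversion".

position 8, transition

Position 8 changes U→C. U is a pyrimidine and C is a pyrimidine, so this is a transition.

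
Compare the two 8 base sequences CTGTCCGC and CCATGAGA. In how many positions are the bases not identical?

Mismatches (1-based): position 2: T→C; position 3: G→A; position 5: C→G; position 6: C→A; position 8: C→A.

5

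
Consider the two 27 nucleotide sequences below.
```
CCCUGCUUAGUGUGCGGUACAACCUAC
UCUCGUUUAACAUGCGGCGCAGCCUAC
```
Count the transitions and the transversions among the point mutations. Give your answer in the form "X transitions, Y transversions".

Mismatches (1-based):
base 1: C→U (pyrimidine→pyrimidine, transition)
base 3: C→U (pyrimidine→pyrimidine, transition)
base 4: U→C (pyrimidine→pyrimidine, transition)
base 6: C→U (pyrimidine→pyrimidine, transition)
base 10: G→A (purine→purine, transition)
base 11: U→C (pyrimidine→pyrimidine, transition)
base 12: G→A (purine→purine, transition)
base 18: U→C (pyrimidine→pyrimidine, transition)
base 19: A→G (purine→purine, transition)
base 22: A→G (purine→purine, transition)

10 transitions, 0 transversions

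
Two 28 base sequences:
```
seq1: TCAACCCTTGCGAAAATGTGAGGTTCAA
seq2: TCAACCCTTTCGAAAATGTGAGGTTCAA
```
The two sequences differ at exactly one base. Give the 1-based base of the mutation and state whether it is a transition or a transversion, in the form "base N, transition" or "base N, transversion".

Base 10 changes G→T. G is a purine and T is a pyrimidine, so this is a transversion.

base 10, transversion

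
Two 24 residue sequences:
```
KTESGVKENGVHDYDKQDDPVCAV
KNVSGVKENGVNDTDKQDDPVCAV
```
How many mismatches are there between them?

4

The sequences differ at residues 2, 3, 12, 14 (1-based) — 4 in total.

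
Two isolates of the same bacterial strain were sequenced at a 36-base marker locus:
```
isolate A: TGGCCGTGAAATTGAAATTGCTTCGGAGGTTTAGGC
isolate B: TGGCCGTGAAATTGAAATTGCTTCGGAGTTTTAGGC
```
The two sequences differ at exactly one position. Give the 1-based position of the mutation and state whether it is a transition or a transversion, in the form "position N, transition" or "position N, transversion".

The sequences differ only at position 29: G→T (purine→pyrimidine), a transversion.

position 29, transversion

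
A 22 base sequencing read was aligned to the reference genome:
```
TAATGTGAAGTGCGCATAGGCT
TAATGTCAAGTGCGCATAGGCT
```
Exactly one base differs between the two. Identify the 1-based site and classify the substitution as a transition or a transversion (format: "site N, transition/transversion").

The sequences differ only at site 7: G→C (purine→pyrimidine), a transversion.

site 7, transversion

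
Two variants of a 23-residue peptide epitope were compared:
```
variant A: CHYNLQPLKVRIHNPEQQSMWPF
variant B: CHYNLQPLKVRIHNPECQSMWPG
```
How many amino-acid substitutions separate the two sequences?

The sequences differ at residues 17, 23 (1-based) — 2 in total.

2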